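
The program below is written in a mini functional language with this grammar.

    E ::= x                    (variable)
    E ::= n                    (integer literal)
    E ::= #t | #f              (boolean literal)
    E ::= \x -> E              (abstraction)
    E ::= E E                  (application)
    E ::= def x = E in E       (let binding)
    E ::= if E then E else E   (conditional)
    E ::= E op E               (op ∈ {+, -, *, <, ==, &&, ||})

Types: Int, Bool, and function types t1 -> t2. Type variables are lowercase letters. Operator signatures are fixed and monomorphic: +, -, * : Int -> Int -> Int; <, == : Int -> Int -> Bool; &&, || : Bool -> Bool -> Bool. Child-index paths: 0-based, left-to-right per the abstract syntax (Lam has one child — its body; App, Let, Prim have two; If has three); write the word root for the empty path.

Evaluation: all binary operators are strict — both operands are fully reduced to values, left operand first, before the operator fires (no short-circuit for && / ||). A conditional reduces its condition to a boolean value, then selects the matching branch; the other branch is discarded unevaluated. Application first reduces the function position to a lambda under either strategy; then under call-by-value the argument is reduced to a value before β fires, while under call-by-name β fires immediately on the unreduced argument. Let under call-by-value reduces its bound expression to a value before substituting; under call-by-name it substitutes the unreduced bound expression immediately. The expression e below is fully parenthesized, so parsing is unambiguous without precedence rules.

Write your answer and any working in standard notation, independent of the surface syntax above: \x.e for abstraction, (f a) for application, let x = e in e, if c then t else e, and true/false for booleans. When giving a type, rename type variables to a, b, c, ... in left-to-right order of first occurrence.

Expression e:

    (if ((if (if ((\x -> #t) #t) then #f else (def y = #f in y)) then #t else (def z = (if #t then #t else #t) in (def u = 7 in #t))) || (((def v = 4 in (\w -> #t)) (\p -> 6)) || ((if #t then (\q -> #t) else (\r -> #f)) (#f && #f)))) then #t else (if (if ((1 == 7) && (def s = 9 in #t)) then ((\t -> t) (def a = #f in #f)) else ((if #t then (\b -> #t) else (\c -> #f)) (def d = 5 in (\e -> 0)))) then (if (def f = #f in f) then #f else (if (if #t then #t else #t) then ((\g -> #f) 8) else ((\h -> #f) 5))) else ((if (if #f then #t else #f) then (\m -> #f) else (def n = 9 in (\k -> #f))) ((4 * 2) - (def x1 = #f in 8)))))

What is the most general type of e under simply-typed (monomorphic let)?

Derivation:
\x._ : a -> Bool
  unify a -> Bool ~ Bool -> b
  unify a ~ Bool
  unify Bool ~ b
_ _ : Bool
  unify Bool ~ Bool
let y : Bool
y : Bool
  unify Bool ~ Bool
  unify Bool ~ Bool
  unify Bool ~ Bool
  unify Bool ~ Bool
let z : Bool
let u : Int
  unify Bool ~ Bool
  unify Bool ~ Bool
let v : Int
\w._ : c -> Bool
\p._ : d -> Int
  unify c -> Bool ~ (d -> Int) -> e
  unify c ~ d -> Int
  unify Bool ~ e
_ _ : Bool
  unify Bool ~ Bool
  unify Bool ~ Bool
\q._ : f -> Bool
\r._ : g -> Bool
  unify f -> Bool ~ g -> Bool
  unify f ~ g
  unify Bool ~ Bool
  unify Bool ~ Bool
  unify Bool ~ Bool
  unify g -> Bool ~ Bool -> h
  unify g ~ Bool
  unify Bool ~ h
_ _ : Bool
  unify Bool ~ Bool
  unify Bool ~ Bool
  unify Bool ~ Bool
  unify Int ~ Int
  unify Int ~ Int
  unify Bool ~ Bool
let s : Int
  unify Bool ~ Bool
  unify Bool ~ Bool
t : i
\t._ : i -> i
let a : Bool
  unify i -> i ~ Bool -> j
  unify i ~ Bool
  unify Bool ~ j
_ _ : Bool
  unify Bool ~ Bool
\b._ : k -> Bool
\c._ : l -> Bool
  unify k -> Bool ~ l -> Bool
  unify k ~ l
  unify Bool ~ Bool
let d : Int
\e._ : m -> Int
  unify l -> Bool ~ (m -> Int) -> n
  unify l ~ m -> Int
  unify Bool ~ n
_ _ : Bool
  unify Bool ~ Bool
  unify Bool ~ Bool
let f : Bool
f : Bool
  unify Bool ~ Bool
  unify Bool ~ Bool
  unify Bool ~ Bool
  unify Bool ~ Bool
\g._ : o -> Bool
  unify o -> Bool ~ Int -> p
  unify o ~ Int
  unify Bool ~ p
_ _ : Bool
\h._ : q -> Bool
  unify q -> Bool ~ Int -> r
  unify q ~ Int
  unify Bool ~ r
_ _ : Bool
  unify Bool ~ Bool
  unify Bool ~ Bool
  unify Bool ~ Bool
  unify Bool ~ Bool
  unify Bool ~ Bool
\m._ : s -> Bool
let n : Int
\k._ : t -> Bool
  unify s -> Bool ~ t -> Bool
  unify s ~ t
  unify Bool ~ Bool
  unify Int ~ Int
  unify Int ~ Int
  unify Int ~ Int
let x1 : Bool
  unify Int ~ Int
  unify t -> Bool ~ Int -> u
  unify t ~ Int
  unify Bool ~ u
_ _ : Bool
  unify Bool ~ Bool
  unify Bool ~ Bool

Answer: Bool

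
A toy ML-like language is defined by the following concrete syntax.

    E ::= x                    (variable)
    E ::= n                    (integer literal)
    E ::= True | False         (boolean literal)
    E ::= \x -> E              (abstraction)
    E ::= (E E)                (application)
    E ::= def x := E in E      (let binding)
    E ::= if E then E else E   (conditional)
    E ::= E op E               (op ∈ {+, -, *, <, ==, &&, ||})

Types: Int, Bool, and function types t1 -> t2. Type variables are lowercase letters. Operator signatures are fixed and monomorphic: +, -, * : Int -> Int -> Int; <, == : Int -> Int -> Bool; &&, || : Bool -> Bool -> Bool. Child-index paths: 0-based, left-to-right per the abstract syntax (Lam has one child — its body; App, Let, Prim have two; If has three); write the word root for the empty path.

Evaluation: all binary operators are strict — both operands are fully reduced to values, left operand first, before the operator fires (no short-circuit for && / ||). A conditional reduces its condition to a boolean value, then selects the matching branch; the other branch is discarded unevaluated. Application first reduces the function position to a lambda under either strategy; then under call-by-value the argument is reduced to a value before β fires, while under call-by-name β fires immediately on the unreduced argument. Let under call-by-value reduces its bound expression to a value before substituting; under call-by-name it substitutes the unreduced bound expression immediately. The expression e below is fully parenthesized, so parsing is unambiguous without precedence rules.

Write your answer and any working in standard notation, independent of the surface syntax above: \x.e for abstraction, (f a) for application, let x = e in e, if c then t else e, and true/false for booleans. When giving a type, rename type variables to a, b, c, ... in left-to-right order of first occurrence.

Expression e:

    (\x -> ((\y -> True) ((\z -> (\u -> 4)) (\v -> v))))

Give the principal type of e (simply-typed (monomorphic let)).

Working:
\y._ : b -> Bool
\u._ : d -> Int
\z._ : c -> d -> Int
v : e
\v._ : e -> e
  unify c -> d -> Int ~ (e -> e) -> f
  unify c ~ e -> e
  unify d -> Int ~ f
_ _ : d -> Int
  unify b -> Bool ~ (d -> Int) -> g
  unify b ~ d -> Int
  unify Bool ~ g
_ _ : Bool
\x._ : a -> Bool

Answer: a -> Bool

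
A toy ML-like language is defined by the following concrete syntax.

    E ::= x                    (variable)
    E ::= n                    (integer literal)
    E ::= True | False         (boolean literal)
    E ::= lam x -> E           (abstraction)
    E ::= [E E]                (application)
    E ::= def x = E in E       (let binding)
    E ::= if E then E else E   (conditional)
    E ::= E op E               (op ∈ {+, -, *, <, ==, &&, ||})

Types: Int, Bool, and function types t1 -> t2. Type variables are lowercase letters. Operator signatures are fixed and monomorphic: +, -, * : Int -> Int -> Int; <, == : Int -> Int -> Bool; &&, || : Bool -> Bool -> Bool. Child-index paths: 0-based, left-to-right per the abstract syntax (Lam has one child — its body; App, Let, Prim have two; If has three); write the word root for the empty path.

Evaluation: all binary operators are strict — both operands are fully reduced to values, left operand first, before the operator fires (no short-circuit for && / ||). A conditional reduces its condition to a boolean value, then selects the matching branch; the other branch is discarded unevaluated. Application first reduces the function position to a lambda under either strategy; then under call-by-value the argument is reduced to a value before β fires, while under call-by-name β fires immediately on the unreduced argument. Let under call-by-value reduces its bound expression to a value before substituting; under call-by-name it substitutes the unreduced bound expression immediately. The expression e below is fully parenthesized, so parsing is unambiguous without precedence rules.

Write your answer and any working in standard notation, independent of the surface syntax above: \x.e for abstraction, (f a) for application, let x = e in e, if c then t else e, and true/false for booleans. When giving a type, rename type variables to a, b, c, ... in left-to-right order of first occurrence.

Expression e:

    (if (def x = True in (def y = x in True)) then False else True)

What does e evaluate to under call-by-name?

Answer: false

Derivation:
step 0: (if (let x = true in (let y = x in true)) then false else true)
step 1: [let@0] (if (let y = true in true) then false else true)
step 2: [let@0] (if true then false else true)
step 3: [if@root] false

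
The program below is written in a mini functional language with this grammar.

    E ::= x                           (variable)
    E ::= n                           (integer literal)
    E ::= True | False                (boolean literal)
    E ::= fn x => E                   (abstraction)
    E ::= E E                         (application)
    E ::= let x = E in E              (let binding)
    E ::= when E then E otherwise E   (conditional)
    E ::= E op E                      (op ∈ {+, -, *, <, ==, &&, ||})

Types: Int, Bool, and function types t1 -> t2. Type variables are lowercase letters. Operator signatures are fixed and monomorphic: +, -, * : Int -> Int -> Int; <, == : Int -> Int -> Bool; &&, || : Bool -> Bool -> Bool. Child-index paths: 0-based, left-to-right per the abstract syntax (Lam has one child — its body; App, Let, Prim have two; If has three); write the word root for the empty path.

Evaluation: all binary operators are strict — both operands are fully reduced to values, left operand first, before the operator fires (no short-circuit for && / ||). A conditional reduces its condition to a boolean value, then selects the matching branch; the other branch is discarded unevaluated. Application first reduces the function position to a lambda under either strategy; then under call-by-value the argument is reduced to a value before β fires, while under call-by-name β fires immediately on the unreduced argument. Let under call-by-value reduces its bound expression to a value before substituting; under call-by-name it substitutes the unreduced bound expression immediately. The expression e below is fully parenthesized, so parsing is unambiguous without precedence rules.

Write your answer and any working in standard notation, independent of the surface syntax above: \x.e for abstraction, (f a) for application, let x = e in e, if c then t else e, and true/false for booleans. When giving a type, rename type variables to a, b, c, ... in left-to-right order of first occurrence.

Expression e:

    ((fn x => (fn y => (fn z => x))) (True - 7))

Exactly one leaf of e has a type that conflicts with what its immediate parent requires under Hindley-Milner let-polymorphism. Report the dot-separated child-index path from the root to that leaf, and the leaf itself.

Working:
x : a
\z._ : c -> a
\y._ : b -> c -> a
\x._ : a -> b -> c -> a
  unify Bool ~ Int
  FAIL: mismatch Bool ~ Int

Answer: 1.0 : true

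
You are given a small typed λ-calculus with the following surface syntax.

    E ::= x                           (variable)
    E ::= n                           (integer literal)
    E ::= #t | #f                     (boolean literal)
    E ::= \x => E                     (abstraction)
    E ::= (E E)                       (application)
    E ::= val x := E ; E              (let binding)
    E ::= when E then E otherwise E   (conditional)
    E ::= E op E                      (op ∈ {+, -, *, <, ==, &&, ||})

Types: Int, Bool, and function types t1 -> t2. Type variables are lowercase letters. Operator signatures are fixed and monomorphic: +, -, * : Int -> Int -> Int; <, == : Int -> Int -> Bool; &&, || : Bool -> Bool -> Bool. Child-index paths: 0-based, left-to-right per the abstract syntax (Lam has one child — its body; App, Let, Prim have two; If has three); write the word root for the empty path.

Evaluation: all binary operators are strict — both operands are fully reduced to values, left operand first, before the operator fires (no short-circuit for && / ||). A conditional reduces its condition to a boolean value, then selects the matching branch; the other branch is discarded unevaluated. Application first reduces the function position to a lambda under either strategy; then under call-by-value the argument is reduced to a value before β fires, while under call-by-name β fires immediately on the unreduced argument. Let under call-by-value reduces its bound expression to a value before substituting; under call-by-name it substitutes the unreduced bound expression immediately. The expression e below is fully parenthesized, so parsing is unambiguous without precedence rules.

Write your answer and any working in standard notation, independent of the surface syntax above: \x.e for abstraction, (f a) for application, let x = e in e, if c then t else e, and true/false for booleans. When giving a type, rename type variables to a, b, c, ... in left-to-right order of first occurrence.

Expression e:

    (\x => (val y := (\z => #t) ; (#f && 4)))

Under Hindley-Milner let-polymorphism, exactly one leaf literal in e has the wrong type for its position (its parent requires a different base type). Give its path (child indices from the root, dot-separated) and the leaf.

Derivation:
\z._ : b -> Bool
let y : forall. b -> Bool
  unify Bool ~ Bool
  unify Int ~ Bool
  FAIL: mismatch Int ~ Bool

Answer: 0.1.1 : 4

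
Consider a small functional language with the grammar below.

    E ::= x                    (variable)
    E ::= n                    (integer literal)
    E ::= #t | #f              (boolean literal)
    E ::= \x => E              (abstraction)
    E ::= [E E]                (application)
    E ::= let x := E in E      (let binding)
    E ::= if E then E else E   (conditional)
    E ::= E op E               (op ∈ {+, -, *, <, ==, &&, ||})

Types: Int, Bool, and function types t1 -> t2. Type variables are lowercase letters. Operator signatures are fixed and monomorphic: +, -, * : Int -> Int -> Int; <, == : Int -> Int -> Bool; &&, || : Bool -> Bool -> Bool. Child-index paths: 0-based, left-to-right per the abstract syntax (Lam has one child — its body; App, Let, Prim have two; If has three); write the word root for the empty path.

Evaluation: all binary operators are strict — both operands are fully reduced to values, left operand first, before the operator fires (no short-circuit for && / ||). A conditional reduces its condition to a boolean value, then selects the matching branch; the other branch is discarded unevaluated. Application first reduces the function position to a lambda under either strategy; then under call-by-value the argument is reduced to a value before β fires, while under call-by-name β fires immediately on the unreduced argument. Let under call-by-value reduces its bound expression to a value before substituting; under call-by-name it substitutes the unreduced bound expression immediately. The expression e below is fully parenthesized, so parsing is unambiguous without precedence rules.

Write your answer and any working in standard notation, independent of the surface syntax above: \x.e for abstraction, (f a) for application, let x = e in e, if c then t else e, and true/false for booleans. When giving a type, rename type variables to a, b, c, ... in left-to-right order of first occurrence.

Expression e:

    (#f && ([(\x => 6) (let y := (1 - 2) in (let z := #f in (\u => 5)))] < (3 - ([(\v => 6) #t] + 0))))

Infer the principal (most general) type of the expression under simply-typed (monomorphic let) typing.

Derivation:
  unify Bool ~ Bool
\x._ : a -> Int
  unify Int ~ Int
  unify Int ~ Int
let y : Int
let z : Bool
\u._ : b -> Int
  unify a -> Int ~ (b -> Int) -> c
  unify a ~ b -> Int
  unify Int ~ c
_ _ : Int
  unify Int ~ Int
  unify Int ~ Int
\v._ : d -> Int
  unify d -> Int ~ Bool -> e
  unify d ~ Bool
  unify Int ~ e
_ _ : Int
  unify Int ~ Int
  unify Int ~ Int
  unify Int ~ Int
  unify Int ~ Int
  unify Bool ~ Bool

Answer: Bool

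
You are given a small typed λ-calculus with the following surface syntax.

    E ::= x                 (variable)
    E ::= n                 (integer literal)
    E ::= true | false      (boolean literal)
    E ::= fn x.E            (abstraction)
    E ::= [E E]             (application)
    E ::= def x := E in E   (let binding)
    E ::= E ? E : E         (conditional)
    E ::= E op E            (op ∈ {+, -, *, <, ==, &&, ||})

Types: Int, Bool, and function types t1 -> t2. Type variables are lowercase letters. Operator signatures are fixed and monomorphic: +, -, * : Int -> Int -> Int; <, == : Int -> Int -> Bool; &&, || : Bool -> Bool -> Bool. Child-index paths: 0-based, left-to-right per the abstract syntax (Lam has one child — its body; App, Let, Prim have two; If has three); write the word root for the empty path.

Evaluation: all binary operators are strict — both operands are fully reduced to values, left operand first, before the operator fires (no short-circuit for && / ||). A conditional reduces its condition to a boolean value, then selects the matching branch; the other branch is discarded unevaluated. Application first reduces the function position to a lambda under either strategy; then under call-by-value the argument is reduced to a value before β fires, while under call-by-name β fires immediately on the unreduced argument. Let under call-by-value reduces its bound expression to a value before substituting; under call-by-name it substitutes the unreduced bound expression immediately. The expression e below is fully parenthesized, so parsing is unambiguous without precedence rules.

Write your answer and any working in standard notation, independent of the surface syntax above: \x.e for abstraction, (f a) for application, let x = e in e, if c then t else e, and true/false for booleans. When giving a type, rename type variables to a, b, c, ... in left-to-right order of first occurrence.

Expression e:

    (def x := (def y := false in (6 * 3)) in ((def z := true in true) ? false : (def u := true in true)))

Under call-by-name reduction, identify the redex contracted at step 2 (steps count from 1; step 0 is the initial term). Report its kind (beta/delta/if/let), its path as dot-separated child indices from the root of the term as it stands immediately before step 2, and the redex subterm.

Answer: let at 0 : (let z = true in true)

Trace:
step 0: (let x = (let y = false in (6 * 3)) in (if (let z = true in true) then false else (let u = true in true)))
step 1: [let@root] (if (let z = true in true) then false else (let u = true in true))
step 2: [let@0] (if true then false else (let u = true in true))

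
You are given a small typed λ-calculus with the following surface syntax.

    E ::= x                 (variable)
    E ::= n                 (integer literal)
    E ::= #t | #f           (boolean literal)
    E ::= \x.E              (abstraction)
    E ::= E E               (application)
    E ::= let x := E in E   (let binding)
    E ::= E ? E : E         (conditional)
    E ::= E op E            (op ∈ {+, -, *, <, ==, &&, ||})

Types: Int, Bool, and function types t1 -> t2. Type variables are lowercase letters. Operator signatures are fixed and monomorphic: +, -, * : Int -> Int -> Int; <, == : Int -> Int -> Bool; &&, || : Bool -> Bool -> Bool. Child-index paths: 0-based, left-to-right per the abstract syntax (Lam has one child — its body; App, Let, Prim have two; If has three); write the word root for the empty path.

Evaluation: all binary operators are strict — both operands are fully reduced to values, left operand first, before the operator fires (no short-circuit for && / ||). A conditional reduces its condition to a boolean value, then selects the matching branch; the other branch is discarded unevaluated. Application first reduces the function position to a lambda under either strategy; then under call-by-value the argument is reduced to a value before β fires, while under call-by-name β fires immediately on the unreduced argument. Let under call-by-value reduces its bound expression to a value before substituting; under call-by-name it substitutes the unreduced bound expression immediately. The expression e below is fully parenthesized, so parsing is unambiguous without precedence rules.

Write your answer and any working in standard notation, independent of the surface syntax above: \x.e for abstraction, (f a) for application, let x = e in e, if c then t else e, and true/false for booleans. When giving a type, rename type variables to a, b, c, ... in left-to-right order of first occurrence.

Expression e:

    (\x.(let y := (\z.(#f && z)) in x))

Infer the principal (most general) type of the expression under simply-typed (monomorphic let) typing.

Working:
  unify Bool ~ Bool
z : b
  unify b ~ Bool
\z._ : Bool -> Bool
let y : Bool -> Bool
x : a
\x._ : a -> a

Answer: a -> a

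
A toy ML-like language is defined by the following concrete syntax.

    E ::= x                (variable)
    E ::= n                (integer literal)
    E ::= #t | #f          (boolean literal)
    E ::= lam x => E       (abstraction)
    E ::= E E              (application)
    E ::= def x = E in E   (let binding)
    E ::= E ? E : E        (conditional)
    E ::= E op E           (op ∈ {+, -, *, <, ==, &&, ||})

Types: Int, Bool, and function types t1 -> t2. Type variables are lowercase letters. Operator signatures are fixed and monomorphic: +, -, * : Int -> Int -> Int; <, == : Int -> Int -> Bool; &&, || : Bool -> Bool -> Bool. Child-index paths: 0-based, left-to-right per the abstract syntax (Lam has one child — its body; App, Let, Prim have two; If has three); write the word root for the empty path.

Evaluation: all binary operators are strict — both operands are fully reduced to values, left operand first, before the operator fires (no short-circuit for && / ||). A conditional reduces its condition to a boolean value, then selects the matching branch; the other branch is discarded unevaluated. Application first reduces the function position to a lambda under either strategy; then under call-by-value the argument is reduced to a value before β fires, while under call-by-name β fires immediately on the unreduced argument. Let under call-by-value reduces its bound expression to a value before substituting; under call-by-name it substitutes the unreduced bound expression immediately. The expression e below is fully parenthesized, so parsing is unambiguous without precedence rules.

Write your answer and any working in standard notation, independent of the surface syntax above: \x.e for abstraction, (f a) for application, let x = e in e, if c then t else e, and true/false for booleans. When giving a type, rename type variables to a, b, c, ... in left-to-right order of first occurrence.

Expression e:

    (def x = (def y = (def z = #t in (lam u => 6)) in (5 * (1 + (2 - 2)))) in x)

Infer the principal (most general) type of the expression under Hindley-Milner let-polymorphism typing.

Answer: Int

Trace:
let z : Bool
\u._ : a -> Int
let y : forall. a -> Int
  unify Int ~ Int
  unify Int ~ Int
  unify Int ~ Int
  unify Int ~ Int
  unify Int ~ Int
  unify Int ~ Int
let x : Int
x : Int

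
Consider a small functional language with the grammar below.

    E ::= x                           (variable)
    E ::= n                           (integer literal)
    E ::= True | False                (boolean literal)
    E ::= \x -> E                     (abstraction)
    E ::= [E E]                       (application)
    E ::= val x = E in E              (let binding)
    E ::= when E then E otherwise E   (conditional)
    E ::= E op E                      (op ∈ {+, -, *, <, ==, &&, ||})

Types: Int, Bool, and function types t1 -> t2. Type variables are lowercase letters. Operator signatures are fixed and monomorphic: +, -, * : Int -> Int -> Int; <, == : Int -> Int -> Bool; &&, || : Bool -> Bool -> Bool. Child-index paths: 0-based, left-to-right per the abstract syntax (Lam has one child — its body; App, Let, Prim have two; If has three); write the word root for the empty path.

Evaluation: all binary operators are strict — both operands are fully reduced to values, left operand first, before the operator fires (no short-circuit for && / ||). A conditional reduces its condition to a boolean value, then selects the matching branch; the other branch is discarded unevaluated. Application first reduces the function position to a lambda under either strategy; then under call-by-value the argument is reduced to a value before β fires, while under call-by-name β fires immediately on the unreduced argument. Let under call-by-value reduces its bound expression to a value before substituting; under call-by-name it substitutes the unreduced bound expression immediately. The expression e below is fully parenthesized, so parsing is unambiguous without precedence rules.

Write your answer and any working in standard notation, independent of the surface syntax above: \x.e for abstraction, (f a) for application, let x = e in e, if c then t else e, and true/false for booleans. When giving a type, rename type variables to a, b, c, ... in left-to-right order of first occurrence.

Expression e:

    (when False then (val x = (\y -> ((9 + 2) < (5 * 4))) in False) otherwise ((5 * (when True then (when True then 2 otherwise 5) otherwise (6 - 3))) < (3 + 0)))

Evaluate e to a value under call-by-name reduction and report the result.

Answer: false

Derivation:
step 0: (if false then (let x = (\y.((9 + 2) < (5 * 4))) in false) else ((5 * (if true then (if true then 2 else 5) else (6 - 3))) < (3 + 0)))
step 1: [if@root] ((5 * (if true then (if true then 2 else 5) else (6 - 3))) < (3 + 0))
step 2: [if@0.1] ((5 * (if true then 2 else 5)) < (3 + 0))
step 3: [if@0.1] ((5 * 2) < (3 + 0))
step 4: [delta@0] (10 < (3 + 0))
step 5: [delta@1] (10 < 3)
step 6: [delta@root] false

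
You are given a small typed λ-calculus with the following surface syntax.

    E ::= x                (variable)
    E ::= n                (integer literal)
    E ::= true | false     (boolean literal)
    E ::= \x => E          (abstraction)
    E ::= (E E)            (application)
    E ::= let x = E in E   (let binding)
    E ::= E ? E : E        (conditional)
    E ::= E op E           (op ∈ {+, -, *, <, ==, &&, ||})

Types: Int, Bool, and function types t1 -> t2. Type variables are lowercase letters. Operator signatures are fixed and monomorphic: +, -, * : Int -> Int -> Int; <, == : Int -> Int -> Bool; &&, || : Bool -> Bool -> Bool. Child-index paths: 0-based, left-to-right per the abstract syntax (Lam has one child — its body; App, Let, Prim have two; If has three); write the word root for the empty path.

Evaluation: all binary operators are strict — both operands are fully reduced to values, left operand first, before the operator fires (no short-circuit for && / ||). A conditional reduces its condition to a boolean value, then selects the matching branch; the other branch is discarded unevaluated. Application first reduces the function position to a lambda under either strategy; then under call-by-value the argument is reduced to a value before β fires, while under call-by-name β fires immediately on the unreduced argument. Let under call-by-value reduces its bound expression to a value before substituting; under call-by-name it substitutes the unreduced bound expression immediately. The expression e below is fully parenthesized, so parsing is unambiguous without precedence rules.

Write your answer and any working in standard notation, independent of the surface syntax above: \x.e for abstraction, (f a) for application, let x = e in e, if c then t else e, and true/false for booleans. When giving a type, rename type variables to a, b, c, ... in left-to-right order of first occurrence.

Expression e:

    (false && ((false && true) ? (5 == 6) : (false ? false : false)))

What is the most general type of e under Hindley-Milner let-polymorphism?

Answer: Bool

Trace:
  unify Bool ~ Bool
  unify Bool ~ Bool
  unify Bool ~ Bool
  unify Bool ~ Bool
  unify Int ~ Int
  unify Int ~ Int
  unify Bool ~ Bool
  unify Bool ~ Bool
  unify Bool ~ Bool
  unify Bool ~ Bool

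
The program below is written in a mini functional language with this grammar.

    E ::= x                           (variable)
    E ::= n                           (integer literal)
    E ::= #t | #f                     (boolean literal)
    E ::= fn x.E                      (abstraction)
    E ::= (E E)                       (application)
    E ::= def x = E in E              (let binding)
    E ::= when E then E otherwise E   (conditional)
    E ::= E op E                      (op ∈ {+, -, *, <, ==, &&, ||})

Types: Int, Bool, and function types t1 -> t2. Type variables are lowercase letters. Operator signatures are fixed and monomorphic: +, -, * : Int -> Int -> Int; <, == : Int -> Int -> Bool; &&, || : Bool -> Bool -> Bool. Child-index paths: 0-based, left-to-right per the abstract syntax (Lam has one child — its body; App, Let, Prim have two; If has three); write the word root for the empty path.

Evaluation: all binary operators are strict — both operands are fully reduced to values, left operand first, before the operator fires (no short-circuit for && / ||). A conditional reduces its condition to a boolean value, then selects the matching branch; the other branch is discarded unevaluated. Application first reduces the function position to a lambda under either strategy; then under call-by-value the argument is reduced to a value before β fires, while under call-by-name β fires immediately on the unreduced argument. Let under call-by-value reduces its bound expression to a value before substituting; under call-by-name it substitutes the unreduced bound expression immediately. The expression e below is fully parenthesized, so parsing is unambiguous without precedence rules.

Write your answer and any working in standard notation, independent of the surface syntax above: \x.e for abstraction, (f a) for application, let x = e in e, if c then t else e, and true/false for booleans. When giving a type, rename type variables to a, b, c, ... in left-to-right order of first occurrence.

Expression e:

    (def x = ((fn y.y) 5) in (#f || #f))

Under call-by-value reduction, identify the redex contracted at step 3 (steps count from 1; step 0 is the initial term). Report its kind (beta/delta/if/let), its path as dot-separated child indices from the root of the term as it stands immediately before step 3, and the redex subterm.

Answer: delta at root : (false || false)

Working:
step 0: (let x = ((\y.y) 5) in (false || false))
step 1: [beta@0] (let x = 5 in (false || false))
step 2: [let@root] (false || false)
step 3: [delta@root] false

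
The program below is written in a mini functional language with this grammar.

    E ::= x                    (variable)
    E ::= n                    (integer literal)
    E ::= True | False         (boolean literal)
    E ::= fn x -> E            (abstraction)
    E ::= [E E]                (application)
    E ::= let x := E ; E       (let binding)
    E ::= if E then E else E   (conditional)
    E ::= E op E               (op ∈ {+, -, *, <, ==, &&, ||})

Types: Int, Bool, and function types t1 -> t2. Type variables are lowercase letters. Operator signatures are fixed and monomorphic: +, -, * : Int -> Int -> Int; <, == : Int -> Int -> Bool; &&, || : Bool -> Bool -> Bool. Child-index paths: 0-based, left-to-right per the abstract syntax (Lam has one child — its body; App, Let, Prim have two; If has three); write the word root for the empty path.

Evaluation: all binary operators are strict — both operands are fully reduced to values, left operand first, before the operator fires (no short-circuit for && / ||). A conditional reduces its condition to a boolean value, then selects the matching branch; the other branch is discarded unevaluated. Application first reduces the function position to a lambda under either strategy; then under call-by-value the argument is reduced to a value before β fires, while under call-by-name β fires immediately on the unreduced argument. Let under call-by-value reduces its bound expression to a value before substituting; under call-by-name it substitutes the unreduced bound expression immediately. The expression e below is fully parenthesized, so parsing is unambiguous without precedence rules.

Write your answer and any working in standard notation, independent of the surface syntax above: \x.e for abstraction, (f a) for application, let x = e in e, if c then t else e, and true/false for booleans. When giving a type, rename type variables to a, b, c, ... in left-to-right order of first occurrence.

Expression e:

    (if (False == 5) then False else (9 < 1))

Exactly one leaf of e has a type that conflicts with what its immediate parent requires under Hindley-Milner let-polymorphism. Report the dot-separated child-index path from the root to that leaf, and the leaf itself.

Answer: 0.0 : false

Trace:
  unify Bool ~ Int
  FAIL: mismatch Bool ~ Int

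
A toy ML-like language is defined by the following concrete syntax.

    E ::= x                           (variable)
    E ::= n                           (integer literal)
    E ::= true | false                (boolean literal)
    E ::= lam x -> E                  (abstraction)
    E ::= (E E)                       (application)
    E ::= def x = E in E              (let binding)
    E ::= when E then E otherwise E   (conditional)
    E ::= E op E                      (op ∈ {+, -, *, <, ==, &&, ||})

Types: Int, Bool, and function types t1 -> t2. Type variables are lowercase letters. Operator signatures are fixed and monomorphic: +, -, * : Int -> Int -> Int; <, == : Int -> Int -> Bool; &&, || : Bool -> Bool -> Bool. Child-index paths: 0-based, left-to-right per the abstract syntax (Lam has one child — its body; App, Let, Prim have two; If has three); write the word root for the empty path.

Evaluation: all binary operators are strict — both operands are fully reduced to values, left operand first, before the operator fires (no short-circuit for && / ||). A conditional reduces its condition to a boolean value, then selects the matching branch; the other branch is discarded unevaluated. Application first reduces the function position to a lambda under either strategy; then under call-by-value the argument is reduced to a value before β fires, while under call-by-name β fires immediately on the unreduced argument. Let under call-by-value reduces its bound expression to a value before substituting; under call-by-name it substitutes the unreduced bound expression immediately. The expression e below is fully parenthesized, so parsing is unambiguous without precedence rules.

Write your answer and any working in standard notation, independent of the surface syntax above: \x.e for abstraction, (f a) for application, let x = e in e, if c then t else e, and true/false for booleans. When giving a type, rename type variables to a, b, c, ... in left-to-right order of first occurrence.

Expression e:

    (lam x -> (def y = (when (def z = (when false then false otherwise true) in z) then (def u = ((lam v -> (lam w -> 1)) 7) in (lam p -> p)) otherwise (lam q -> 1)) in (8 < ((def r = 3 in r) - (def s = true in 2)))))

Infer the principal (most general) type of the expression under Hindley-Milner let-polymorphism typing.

Trace:
  unify Bool ~ Bool
  unify Bool ~ Bool
let z : Bool
z : Bool
  unify Bool ~ Bool
\w._ : c -> Int
\v._ : b -> c -> Int
  unify b -> c -> Int ~ Int -> d
  unify b ~ Int
  unify c -> Int ~ d
_ _ : c -> Int
let u : forall. c -> Int
p : e
\p._ : e -> e
\q._ : f -> Int
  unify e -> e ~ f -> Int
  unify e ~ f
  unify f ~ Int
let y : Int -> Int
  unify Int ~ Int
let r : Int
r : Int
  unify Int ~ Int
let s : Bool
  unify Int ~ Int
  unify Int ~ Int
\x._ : a -> Bool

Answer: a -> Bool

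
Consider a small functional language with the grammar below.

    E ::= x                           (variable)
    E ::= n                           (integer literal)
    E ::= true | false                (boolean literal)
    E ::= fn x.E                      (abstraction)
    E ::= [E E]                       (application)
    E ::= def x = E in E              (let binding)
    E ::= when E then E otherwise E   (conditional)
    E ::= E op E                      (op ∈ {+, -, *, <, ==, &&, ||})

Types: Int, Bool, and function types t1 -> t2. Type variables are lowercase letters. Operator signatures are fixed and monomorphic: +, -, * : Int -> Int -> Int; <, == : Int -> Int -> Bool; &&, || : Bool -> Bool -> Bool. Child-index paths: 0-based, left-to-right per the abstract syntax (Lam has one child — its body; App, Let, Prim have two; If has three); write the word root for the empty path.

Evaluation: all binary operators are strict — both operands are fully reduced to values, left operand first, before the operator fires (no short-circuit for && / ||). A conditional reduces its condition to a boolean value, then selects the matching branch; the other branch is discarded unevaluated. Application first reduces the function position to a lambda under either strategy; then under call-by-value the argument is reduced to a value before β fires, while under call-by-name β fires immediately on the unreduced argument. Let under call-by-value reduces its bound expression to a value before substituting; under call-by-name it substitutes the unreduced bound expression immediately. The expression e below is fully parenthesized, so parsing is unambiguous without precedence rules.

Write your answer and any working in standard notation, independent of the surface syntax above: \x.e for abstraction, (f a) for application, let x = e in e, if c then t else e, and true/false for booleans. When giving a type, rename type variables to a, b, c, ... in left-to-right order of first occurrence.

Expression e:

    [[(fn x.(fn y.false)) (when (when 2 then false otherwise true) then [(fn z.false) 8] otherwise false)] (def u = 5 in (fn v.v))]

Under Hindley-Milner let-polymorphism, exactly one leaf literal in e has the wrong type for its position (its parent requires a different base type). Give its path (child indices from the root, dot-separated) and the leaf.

Answer: 0.1.0.0 : 2

Derivation:
\y._ : b -> Bool
\x._ : a -> b -> Bool
  unify Int ~ Bool
  FAIL: mismatch Int ~ Bool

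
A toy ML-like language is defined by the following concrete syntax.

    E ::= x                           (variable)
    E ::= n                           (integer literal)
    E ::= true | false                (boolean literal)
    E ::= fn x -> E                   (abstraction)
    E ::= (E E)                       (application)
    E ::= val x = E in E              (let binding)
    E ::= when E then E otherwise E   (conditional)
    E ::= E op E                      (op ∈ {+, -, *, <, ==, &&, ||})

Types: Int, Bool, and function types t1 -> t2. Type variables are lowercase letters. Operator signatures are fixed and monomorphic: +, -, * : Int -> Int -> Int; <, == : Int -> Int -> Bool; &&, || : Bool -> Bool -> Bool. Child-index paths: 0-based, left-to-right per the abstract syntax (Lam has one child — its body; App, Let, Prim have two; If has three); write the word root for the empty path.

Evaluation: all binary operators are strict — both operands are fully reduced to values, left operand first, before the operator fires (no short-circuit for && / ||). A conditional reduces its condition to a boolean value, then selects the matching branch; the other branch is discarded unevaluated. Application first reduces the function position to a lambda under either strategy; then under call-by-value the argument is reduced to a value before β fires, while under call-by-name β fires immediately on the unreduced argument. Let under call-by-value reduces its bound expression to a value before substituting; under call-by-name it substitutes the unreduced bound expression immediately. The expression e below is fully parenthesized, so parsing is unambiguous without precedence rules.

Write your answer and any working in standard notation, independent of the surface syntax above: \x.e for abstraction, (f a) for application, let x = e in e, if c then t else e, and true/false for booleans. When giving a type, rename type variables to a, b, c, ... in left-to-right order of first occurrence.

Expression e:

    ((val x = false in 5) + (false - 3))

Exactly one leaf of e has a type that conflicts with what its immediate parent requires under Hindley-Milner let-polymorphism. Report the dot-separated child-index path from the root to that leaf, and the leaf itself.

Working:
let x : Bool
  unify Int ~ Int
  unify Bool ~ Int
  FAIL: mismatch Bool ~ Int

Answer: 1.0 : false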